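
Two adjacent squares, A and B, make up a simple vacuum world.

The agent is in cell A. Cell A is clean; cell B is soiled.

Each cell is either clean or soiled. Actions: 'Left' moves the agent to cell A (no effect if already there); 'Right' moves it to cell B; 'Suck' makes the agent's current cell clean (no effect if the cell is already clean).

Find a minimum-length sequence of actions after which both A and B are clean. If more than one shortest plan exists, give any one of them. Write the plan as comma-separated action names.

Right, Suck

1) do Right; now in B — A clean, B soiled
2) do Suck; now in B — A clean, B clean
min 2: go B then Suck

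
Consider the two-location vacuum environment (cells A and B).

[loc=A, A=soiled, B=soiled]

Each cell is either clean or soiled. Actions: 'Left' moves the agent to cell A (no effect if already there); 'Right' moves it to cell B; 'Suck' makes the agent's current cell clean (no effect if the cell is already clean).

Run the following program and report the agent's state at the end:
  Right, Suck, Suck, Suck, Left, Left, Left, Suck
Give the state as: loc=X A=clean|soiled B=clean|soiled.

step 1/8 (Right): loc=B A=soiled B=soiled
step 2/8 (Suck): loc=B A=soiled B=clean
step 3/8 (Suck): loc=B A=soiled B=clean
step 4/8 (Suck): loc=B A=soiled B=clean
step 5/8 (Left): loc=A A=soiled B=clean
step 6/8 (Left): loc=A A=soiled B=clean
step 7/8 (Left): loc=A A=soiled B=clean
step 8/8 (Suck): loc=A A=clean B=clean

loc=A A=clean B=clean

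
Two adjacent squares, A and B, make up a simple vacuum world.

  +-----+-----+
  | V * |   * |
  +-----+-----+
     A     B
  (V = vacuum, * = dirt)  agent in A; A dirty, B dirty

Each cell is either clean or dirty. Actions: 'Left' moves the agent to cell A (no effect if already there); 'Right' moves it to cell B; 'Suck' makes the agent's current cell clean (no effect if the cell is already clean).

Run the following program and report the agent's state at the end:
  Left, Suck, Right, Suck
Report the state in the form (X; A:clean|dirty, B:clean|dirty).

1. Left → (A; A:dirty, B:dirty)
2. Suck → (A; A:clean, B:dirty)
3. Right → (B; A:clean, B:dirty)
4. Suck → (B; A:clean, B:clean)

(B; A:clean, B:clean)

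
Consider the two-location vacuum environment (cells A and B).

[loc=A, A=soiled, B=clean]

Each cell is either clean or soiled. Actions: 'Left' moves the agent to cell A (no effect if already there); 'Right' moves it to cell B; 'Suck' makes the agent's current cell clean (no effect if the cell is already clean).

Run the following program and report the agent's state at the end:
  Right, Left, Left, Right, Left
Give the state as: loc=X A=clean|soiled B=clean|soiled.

1. Right → loc=B A=soiled B=clean
2. Left → loc=A A=soiled B=clean
3. Left → loc=A A=soiled B=clean
4. Right → loc=B A=soiled B=clean
5. Left → loc=A A=soiled B=clean

loc=A A=soiled B=clean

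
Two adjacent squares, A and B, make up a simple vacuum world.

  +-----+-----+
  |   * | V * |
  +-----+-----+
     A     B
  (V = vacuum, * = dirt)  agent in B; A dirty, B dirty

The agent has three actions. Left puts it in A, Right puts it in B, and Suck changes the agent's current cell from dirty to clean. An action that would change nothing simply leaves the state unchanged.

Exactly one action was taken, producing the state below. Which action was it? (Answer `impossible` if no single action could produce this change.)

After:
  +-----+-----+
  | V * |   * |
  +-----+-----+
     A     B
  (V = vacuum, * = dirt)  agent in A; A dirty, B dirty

try  Left: in A — A dirty, B dirty  ← match
try Right: in B — A dirty, B dirty
try  Suck: in B — A dirty, B clean

Left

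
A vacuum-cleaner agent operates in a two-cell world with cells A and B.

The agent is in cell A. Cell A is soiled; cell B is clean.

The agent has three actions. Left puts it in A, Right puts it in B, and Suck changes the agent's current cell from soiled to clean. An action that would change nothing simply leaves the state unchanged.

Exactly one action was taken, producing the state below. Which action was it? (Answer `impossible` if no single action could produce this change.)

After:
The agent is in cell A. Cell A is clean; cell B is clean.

try  Left: (A; A:soiled, B:clean)
try Right: (B; A:soiled, B:clean)
try  Suck: (A; A:clean, B:clean)  ← match

Suck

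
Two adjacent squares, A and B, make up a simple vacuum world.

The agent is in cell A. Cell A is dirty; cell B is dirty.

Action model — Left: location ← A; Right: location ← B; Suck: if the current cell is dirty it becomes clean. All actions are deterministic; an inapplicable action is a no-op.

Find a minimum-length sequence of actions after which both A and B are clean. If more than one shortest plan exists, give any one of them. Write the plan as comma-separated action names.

step 1/3 (Suck): in A — A clean, B dirty
step 2/3 (Right): in B — A clean, B dirty
step 3/3 (Suck): in B — A clean, B clean
min 3: Suck A + move + Suck B

Suck, Right, Suck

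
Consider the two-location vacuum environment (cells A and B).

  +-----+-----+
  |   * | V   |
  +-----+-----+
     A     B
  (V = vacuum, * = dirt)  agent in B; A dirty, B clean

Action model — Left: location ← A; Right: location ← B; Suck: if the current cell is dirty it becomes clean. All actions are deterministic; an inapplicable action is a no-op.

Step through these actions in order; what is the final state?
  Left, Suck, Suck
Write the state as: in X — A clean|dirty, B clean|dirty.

in A — A clean, B clean

Left (#1): in A — A dirty, B clean
Suck (#2): in A — A clean, B clean
Suck (#3): in A — A clean, B clean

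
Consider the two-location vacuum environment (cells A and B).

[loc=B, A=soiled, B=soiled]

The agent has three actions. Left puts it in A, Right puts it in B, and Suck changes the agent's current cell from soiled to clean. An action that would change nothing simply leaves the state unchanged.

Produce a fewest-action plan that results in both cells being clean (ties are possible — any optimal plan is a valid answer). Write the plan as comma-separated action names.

Suck, Left, Suck

t=1 Suck ⇒ (B; A:soiled, B:clean)
t=2 Left ⇒ (A; A:soiled, B:clean)
t=3 Suck ⇒ (A; A:clean, B:clean)
min 3: Suck B + move + Suck A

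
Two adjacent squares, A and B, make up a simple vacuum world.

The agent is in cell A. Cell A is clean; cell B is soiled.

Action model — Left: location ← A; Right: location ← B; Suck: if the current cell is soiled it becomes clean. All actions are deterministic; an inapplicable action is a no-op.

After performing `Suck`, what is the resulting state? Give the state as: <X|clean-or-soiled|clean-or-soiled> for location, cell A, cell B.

<A|clean|soiled>

start: <A|clean|soiled>
Suck (#1): <A|clean|soiled>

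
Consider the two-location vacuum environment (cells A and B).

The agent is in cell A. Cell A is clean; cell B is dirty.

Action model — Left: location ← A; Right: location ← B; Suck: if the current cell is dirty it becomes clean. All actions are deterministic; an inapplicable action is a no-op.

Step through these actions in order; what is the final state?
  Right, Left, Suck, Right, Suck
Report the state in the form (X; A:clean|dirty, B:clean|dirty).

(B; A:clean, B:clean)

[1] after Right: (B; A:clean, B:dirty)
[2] after Left: (A; A:clean, B:dirty)
[3] after Suck: (A; A:clean, B:dirty)
[4] after Right: (B; A:clean, B:dirty)
[5] after Suck: (B; A:clean, B:clean)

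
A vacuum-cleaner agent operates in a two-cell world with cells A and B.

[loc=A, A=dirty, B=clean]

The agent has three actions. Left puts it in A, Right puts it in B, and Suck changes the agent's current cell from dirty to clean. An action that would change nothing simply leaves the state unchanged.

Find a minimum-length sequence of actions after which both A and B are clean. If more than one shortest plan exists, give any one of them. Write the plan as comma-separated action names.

step 1/1 (Suck): (A; A:clean, B:clean)
min 1: A is dirty, one Suck

Suck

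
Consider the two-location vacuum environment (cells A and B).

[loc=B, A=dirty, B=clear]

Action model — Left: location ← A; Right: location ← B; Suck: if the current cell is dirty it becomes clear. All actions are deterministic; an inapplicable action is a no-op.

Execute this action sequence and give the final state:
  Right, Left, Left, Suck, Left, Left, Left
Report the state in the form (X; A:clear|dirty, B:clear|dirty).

(A; A:clear, B:clear)

step 1/7 (Right): (B; A:dirty, B:clear)
step 2/7 (Left): (A; A:dirty, B:clear)
step 3/7 (Left): (A; A:dirty, B:clear)
step 4/7 (Suck): (A; A:clear, B:clear)
step 5/7 (Left): (A; A:clear, B:clear)
step 6/7 (Left): (A; A:clear, B:clear)
step 7/7 (Left): (A; A:clear, B:clear)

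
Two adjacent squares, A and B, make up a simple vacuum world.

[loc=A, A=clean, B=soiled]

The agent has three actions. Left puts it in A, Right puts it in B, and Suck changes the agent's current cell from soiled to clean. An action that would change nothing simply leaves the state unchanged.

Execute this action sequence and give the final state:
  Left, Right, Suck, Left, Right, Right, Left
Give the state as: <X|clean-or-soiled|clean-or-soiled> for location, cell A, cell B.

<A|clean|clean>

Left (#1): <A|clean|soiled>
Right (#2): <B|clean|soiled>
Suck (#3): <B|clean|clean>
Left (#4): <A|clean|clean>
Right (#5): <B|clean|clean>
Right (#6): <B|clean|clean>
Left (#7): <A|clean|clean>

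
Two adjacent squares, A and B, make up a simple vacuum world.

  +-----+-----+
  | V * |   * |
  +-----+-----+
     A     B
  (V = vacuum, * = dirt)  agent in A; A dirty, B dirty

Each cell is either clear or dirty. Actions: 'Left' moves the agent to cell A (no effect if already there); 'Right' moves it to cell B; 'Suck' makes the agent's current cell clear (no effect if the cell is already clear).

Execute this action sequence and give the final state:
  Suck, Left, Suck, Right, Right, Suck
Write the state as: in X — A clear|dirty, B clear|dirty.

1) do Suck; now in A — A clear, B dirty
2) do Left; now in A — A clear, B dirty
3) do Suck; now in A — A clear, B dirty
4) do Right; now in B — A clear, B dirty
5) do Right; now in B — A clear, B dirty
6) do Suck; now in B — A clear, B clear

in B — A clear, B clear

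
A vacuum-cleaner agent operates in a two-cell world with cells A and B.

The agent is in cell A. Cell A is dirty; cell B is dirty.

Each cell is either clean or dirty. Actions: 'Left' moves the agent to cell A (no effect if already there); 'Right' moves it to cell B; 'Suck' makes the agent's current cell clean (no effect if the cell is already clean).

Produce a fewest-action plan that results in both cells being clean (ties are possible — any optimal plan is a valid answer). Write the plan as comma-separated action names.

[1] after Suck: (A; A:clean, B:dirty)
[2] after Right: (B; A:clean, B:dirty)
[3] after Suck: (B; A:clean, B:clean)
min 3: Suck A + move + Suck B

Suck, Right, Suck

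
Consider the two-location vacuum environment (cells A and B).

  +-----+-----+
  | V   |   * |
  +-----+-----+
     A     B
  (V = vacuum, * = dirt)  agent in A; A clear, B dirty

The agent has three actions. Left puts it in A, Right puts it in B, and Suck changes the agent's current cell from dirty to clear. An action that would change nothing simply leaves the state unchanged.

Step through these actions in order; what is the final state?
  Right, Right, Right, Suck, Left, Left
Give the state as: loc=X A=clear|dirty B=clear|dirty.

loc=A A=clear B=clear

step 1/6 (Right): loc=B A=clear B=dirty
step 2/6 (Right): loc=B A=clear B=dirty
step 3/6 (Right): loc=B A=clear B=dirty
step 4/6 (Suck): loc=B A=clear B=clear
step 5/6 (Left): loc=A A=clear B=clear
step 6/6 (Left): loc=A A=clear B=clear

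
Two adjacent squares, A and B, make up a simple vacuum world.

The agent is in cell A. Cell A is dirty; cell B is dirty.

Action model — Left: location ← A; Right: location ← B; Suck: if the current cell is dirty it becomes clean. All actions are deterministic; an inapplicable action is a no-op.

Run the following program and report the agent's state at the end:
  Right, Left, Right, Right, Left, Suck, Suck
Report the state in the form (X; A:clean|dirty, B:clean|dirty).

Right (#1): (B; A:dirty, B:dirty)
Left (#2): (A; A:dirty, B:dirty)
Right (#3): (B; A:dirty, B:dirty)
Right (#4): (B; A:dirty, B:dirty)
Left (#5): (A; A:dirty, B:dirty)
Suck (#6): (A; A:clean, B:dirty)
Suck (#7): (A; A:clean, B:dirty)

(A; A:clean, B:dirty)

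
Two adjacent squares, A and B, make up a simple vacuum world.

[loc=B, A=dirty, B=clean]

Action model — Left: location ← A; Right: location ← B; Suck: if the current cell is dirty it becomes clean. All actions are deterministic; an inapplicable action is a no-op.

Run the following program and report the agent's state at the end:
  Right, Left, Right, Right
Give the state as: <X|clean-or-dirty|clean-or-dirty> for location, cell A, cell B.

1) do Right; now <B|dirty|clean>
2) do Left; now <A|dirty|clean>
3) do Right; now <B|dirty|clean>
4) do Right; now <B|dirty|clean>

<B|dirty|clean>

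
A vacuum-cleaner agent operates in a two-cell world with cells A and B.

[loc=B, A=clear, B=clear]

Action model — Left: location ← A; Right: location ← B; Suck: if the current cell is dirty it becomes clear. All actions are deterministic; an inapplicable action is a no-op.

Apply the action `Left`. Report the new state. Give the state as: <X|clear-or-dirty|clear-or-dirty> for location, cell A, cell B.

start: <B|clear|clear>
[1] after Left: <A|clear|clear>

<A|clear|clear>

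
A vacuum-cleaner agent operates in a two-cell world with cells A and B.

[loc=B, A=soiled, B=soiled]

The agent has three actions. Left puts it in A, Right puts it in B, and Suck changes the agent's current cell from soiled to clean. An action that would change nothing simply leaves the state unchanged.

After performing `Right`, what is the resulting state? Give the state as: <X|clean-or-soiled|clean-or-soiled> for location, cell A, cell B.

<B|soiled|soiled>

start: <B|soiled|soiled>
Right (#1): <B|soiled|soiled>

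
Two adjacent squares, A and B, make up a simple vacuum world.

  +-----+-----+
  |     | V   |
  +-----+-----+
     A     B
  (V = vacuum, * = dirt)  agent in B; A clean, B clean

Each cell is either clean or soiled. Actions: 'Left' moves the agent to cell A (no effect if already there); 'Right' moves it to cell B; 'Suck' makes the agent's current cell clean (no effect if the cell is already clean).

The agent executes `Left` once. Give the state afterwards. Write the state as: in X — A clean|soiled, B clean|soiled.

in A — A clean, B clean

start: in B — A clean, B clean
t=1 Left ⇒ in A — A clean, B clean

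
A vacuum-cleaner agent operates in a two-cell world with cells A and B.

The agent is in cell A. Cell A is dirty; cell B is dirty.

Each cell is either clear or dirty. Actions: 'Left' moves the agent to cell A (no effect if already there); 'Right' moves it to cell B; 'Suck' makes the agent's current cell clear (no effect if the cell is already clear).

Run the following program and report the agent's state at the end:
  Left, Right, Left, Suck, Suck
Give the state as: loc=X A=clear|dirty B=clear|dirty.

[1] after Left: loc=A A=dirty B=dirty
[2] after Right: loc=B A=dirty B=dirty
[3] after Left: loc=A A=dirty B=dirty
[4] after Suck: loc=A A=clear B=dirty
[5] after Suck: loc=A A=clear B=dirty

loc=A A=clear B=dirty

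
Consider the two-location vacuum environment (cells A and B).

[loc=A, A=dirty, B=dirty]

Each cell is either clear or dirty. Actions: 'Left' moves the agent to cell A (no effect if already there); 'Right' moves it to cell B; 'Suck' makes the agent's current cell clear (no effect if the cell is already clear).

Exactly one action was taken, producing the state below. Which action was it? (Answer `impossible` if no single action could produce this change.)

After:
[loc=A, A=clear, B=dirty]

try  Left: <A|dirty|dirty>
try Right: <B|dirty|dirty>
try  Suck: <A|clear|dirty>  ← match

Suck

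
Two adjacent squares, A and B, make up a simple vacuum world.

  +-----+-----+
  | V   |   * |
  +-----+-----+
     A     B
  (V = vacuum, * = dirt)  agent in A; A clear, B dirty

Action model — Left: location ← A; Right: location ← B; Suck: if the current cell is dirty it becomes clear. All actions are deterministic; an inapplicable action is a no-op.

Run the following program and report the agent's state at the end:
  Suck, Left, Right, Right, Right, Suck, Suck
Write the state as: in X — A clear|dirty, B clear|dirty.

step 1/7 (Suck): in A — A clear, B dirty
step 2/7 (Left): in A — A clear, B dirty
step 3/7 (Right): in B — A clear, B dirty
step 4/7 (Right): in B — A clear, B dirty
step 5/7 (Right): in B — A clear, B dirty
step 6/7 (Suck): in B — A clear, B clear
step 7/7 (Suck): in B — A clear, B clear

in B — A clear, B clear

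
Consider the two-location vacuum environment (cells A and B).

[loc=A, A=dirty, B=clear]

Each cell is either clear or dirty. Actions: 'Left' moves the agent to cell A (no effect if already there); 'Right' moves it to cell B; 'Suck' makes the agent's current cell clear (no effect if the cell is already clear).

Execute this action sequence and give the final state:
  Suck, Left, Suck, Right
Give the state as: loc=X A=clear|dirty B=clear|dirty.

loc=B A=clear B=clear

step 1/4 (Suck): loc=A A=clear B=clear
step 2/4 (Left): loc=A A=clear B=clear
step 3/4 (Suck): loc=A A=clear B=clear
step 4/4 (Right): loc=B A=clear B=clear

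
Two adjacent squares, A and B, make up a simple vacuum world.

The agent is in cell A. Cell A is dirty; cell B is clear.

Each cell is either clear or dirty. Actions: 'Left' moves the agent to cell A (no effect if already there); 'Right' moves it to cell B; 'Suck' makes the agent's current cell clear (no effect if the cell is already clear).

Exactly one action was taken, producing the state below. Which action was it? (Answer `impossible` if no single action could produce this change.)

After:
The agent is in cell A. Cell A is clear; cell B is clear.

Suck

try  Left: in A — A dirty, B clear
try Right: in B — A dirty, B clear
try  Suck: in A — A clear, B clear  ← match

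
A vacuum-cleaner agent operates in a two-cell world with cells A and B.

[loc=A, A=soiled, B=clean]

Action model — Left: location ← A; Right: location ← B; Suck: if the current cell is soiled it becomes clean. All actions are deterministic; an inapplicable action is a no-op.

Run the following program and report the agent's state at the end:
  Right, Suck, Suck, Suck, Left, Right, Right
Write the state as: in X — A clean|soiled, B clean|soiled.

step 1/7 (Right): in B — A soiled, B clean
step 2/7 (Suck): in B — A soiled, B clean
step 3/7 (Suck): in B — A soiled, B clean
step 4/7 (Suck): in B — A soiled, B clean
step 5/7 (Left): in A — A soiled, B clean
step 6/7 (Right): in B — A soiled, B clean
step 7/7 (Right): in B — A soiled, B clean

in B — A soiled, B clean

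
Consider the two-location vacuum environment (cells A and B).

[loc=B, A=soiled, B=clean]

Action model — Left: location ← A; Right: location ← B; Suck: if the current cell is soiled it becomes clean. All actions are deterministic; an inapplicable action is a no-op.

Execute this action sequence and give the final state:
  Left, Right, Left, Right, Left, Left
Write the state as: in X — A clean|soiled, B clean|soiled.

1. Left → in A — A soiled, B clean
2. Right → in B — A soiled, B clean
3. Left → in A — A soiled, B clean
4. Right → in B — A soiled, B clean
5. Left → in A — A soiled, B clean
6. Left → in A — A soiled, B clean

in A — A soiled, B clean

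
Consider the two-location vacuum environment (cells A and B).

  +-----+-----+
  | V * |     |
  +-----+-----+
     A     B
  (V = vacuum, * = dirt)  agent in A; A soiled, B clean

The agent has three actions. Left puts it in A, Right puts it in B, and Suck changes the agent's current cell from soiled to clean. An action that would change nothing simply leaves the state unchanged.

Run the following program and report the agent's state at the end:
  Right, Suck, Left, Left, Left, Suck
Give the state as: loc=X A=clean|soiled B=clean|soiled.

t=1 Right ⇒ loc=B A=soiled B=clean
t=2 Suck ⇒ loc=B A=soiled B=clean
t=3 Left ⇒ loc=A A=soiled B=clean
t=4 Left ⇒ loc=A A=soiled B=clean
t=5 Left ⇒ loc=A A=soiled B=clean
t=6 Suck ⇒ loc=A A=clean B=clean

loc=A A=clean B=clean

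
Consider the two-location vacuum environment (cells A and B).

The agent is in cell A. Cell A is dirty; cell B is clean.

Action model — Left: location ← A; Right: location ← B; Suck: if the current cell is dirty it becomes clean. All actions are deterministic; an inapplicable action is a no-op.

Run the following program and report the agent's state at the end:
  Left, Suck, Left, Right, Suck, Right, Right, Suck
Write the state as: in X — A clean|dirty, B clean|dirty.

in B — A clean, B clean

step 1/8 (Left): in A — A dirty, B clean
step 2/8 (Suck): in A — A clean, B clean
step 3/8 (Left): in A — A clean, B clean
step 4/8 (Right): in B — A clean, B clean
step 5/8 (Suck): in B — A clean, B clean
step 6/8 (Right): in B — A clean, B clean
step 7/8 (Right): in B — A clean, B clean
step 8/8 (Suck): in B — A clean, B clean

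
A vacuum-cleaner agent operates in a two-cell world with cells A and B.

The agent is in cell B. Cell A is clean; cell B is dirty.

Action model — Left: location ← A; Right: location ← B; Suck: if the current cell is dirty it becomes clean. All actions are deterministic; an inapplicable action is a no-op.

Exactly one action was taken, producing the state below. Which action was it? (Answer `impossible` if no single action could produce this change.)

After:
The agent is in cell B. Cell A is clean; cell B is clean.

try  Left: (A; A:clean, B:dirty)
try Right: (B; A:clean, B:dirty)
try  Suck: (B; A:clean, B:clean)  ← match

Suck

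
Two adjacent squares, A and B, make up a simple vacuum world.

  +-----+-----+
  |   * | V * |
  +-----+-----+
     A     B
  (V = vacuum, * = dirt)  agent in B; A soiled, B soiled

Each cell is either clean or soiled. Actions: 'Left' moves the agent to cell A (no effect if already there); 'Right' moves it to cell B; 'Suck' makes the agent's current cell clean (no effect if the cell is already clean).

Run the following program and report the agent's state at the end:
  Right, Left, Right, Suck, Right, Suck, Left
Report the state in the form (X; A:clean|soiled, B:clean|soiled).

[1] after Right: (B; A:soiled, B:soiled)
[2] after Left: (A; A:soiled, B:soiled)
[3] after Right: (B; A:soiled, B:soiled)
[4] after Suck: (B; A:soiled, B:clean)
[5] after Right: (B; A:soiled, B:clean)
[6] after Suck: (B; A:soiled, B:clean)
[7] after Left: (A; A:soiled, B:clean)

(A; A:soiled, B:clean)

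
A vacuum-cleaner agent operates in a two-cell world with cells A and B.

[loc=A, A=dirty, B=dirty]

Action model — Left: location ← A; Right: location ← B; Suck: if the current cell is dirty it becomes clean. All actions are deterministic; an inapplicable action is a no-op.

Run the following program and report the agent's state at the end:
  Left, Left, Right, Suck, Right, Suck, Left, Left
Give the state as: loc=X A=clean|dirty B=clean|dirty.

loc=A A=dirty B=clean

[1] after Left: loc=A A=dirty B=dirty
[2] after Left: loc=A A=dirty B=dirty
[3] after Right: loc=B A=dirty B=dirty
[4] after Suck: loc=B A=dirty B=clean
[5] after Right: loc=B A=dirty B=clean
[6] after Suck: loc=B A=dirty B=clean
[7] after Left: loc=A A=dirty B=clean
[8] after Left: loc=A A=dirty B=clean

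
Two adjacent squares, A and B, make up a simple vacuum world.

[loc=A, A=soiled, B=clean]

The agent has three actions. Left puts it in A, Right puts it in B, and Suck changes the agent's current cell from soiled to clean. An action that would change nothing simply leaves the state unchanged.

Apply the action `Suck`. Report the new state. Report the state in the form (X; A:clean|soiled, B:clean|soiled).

(A; A:clean, B:clean)

start: (A; A:soiled, B:clean)
1) do Suck; now (A; A:clean, B:clean)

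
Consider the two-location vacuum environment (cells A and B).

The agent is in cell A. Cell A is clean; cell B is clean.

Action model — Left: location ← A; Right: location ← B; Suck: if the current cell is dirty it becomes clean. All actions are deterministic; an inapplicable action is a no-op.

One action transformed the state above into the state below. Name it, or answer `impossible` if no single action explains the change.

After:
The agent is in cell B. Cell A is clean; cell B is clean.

Right

try  Left: <A|clean|clean>
try Right: <B|clean|clean>  ← match
try  Suck: <A|clean|clean>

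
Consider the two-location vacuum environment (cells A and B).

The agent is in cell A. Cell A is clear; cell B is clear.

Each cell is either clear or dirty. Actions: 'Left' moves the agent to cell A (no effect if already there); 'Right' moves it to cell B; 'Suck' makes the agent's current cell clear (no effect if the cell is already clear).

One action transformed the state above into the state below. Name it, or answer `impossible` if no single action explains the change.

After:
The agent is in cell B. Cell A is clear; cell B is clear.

Right

try  Left: in A — A clear, B clear
try Right: in B — A clear, B clear  ← match
try  Suck: in A — A clear, B clear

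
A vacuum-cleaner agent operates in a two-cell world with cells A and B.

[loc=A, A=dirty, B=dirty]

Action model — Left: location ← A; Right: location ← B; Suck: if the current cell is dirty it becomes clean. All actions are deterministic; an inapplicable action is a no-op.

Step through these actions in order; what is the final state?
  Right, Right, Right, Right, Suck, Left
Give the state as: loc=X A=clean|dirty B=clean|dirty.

1. Right → loc=B A=dirty B=dirty
2. Right → loc=B A=dirty B=dirty
3. Right → loc=B A=dirty B=dirty
4. Right → loc=B A=dirty B=dirty
5. Suck → loc=B A=dirty B=clean
6. Left → loc=A A=dirty B=clean

loc=A A=dirty B=clean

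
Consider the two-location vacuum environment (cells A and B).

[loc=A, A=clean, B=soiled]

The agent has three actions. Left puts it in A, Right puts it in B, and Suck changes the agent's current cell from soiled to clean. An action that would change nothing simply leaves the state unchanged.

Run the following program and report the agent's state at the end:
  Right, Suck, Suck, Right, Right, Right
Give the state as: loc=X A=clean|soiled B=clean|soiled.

1) do Right; now loc=B A=clean B=soiled
2) do Suck; now loc=B A=clean B=clean
3) do Suck; now loc=B A=clean B=clean
4) do Right; now loc=B A=clean B=clean
5) do Right; now loc=B A=clean B=clean
6) do Right; now loc=B A=clean B=clean

loc=B A=clean B=clean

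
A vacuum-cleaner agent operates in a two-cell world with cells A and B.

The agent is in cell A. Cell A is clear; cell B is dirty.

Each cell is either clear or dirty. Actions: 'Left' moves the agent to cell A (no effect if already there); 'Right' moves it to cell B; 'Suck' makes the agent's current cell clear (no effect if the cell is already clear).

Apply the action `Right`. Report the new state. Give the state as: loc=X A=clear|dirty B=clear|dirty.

start: loc=A A=clear B=dirty
[1] after Right: loc=B A=clear B=dirty

loc=B A=clear B=dirty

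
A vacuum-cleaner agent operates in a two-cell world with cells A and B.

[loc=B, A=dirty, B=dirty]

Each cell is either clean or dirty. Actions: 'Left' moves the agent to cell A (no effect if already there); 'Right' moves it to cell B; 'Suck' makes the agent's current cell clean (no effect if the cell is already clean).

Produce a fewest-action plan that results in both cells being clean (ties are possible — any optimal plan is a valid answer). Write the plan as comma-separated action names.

1. Suck → <B|dirty|clean>
2. Left → <A|dirty|clean>
3. Suck → <A|clean|clean>
min 3: Suck B + move + Suck A

Suck, Left, Suck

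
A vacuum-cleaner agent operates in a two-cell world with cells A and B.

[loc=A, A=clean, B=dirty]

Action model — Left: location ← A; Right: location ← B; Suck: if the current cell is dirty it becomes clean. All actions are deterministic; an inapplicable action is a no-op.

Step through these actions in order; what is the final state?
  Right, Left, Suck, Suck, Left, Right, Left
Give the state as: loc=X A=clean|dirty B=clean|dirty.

loc=A A=clean B=dirty

t=1 Right ⇒ loc=B A=clean B=dirty
t=2 Left ⇒ loc=A A=clean B=dirty
t=3 Suck ⇒ loc=A A=clean B=dirty
t=4 Suck ⇒ loc=A A=clean B=dirty
t=5 Left ⇒ loc=A A=clean B=dirty
t=6 Right ⇒ loc=B A=clean B=dirty
t=7 Left ⇒ loc=A A=clean B=dirty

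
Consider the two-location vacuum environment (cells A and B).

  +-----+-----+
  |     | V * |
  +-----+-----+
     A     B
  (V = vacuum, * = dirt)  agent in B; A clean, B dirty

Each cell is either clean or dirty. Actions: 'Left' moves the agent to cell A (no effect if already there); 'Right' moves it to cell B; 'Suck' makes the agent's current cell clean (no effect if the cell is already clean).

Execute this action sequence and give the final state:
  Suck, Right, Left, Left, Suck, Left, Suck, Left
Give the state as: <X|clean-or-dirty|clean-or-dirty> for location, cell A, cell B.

<A|clean|clean>

t=1 Suck ⇒ <B|clean|clean>
t=2 Right ⇒ <B|clean|clean>
t=3 Left ⇒ <A|clean|clean>
t=4 Left ⇒ <A|clean|clean>
t=5 Suck ⇒ <A|clean|clean>
t=6 Left ⇒ <A|clean|clean>
t=7 Suck ⇒ <A|clean|clean>
t=8 Left ⇒ <A|clean|clean>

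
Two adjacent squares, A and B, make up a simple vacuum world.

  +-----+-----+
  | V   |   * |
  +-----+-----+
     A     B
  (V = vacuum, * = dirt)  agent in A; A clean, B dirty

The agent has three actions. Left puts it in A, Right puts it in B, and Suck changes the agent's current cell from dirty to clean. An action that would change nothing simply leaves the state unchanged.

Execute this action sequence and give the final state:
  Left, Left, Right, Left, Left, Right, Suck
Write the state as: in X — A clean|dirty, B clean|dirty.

step 1/7 (Left): in A — A clean, B dirty
step 2/7 (Left): in A — A clean, B dirty
step 3/7 (Right): in B — A clean, B dirty
step 4/7 (Left): in A — A clean, B dirty
step 5/7 (Left): in A — A clean, B dirty
step 6/7 (Right): in B — A clean, B dirty
step 7/7 (Suck): in B — A clean, B clean

in B — A clean, B clean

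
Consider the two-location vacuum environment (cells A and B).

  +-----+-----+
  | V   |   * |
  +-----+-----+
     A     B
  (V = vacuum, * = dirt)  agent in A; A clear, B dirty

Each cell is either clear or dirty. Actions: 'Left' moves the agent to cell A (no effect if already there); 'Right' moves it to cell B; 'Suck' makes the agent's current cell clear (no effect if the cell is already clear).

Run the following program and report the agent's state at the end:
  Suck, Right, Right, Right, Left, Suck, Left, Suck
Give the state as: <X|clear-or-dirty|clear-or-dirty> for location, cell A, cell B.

Suck (#1): <A|clear|dirty>
Right (#2): <B|clear|dirty>
Right (#3): <B|clear|dirty>
Right (#4): <B|clear|dirty>
Left (#5): <A|clear|dirty>
Suck (#6): <A|clear|dirty>
Left (#7): <A|clear|dirty>
Suck (#8): <A|clear|dirty>

<A|clear|dirty>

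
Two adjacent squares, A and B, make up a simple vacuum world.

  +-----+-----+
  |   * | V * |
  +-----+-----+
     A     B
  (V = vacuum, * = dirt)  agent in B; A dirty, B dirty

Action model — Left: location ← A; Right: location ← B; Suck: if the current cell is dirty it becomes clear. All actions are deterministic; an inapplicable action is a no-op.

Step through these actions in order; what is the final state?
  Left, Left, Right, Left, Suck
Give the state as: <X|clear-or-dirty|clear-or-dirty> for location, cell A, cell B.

step 1/5 (Left): <A|dirty|dirty>
step 2/5 (Left): <A|dirty|dirty>
step 3/5 (Right): <B|dirty|dirty>
step 4/5 (Left): <A|dirty|dirty>
step 5/5 (Suck): <A|clear|dirty>

<A|clear|dirty>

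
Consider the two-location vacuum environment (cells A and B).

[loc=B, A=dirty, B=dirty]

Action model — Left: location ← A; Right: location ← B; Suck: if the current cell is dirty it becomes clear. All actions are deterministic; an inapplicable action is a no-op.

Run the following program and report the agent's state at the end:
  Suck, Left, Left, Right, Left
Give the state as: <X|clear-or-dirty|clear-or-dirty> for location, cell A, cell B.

<A|dirty|clear>

1) do Suck; now <B|dirty|clear>
2) do Left; now <A|dirty|clear>
3) do Left; now <A|dirty|clear>
4) do Right; now <B|dirty|clear>
5) do Left; now <A|dirty|clear>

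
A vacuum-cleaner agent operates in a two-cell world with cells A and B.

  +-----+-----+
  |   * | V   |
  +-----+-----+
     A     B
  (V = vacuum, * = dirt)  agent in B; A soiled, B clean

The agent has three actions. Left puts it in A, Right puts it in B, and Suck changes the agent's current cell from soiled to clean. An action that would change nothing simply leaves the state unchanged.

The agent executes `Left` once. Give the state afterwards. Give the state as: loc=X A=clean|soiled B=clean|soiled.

start: loc=B A=soiled B=clean
[1] after Left: loc=A A=soiled B=clean

loc=A A=soiled B=clean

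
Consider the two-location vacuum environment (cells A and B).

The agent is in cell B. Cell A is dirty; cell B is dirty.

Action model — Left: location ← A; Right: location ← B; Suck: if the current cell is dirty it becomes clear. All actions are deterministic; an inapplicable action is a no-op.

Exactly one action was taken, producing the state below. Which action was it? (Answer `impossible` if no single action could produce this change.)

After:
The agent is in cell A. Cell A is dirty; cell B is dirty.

Left

try  Left: <A|dirty|dirty>  ← match
try Right: <B|dirty|dirty>
try  Suck: <B|dirty|clear>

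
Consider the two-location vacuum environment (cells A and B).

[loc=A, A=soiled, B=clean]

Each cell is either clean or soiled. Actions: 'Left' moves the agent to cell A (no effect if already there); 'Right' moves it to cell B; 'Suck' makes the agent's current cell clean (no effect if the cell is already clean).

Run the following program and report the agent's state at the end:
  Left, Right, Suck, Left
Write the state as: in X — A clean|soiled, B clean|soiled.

t=1 Left ⇒ in A — A soiled, B clean
t=2 Right ⇒ in B — A soiled, B clean
t=3 Suck ⇒ in B — A soiled, B clean
t=4 Left ⇒ in A — A soiled, B clean

in A — A soiled, B clean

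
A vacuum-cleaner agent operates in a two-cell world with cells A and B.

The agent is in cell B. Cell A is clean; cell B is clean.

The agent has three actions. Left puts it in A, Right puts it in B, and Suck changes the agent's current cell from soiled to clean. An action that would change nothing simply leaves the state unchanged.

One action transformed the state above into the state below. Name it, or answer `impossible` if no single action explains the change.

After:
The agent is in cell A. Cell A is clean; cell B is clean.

try  Left: loc=A A=clean B=clean  ← match
try Right: loc=B A=clean B=clean
try  Suck: loc=B A=clean B=clean

Left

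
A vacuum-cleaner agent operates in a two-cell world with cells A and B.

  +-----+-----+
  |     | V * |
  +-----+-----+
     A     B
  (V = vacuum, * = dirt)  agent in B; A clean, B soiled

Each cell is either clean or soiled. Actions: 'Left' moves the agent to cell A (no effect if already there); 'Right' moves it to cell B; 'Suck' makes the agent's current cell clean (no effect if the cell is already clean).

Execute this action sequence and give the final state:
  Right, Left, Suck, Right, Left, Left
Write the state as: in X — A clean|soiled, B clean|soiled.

in A — A clean, B soiled

1. Right → in B — A clean, B soiled
2. Left → in A — A clean, B soiled
3. Suck → in A — A clean, B soiled
4. Right → in B — A clean, B soiled
5. Left → in A — A clean, B soiled
6. Left → in A — A clean, B soiled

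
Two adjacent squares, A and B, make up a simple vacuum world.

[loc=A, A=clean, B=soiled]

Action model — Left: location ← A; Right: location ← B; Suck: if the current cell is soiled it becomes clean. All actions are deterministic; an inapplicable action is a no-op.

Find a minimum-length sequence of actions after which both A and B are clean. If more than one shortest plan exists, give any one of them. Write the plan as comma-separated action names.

1) do Right; now <B|clean|soiled>
2) do Suck; now <B|clean|clean>
min 2: go B then Suck

Right, Suck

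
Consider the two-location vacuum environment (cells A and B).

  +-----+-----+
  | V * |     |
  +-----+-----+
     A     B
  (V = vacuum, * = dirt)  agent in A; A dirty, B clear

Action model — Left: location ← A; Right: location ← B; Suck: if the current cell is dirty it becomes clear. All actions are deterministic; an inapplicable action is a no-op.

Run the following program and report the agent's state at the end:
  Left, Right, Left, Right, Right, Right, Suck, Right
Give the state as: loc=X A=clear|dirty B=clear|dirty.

1. Left → loc=A A=dirty B=clear
2. Right → loc=B A=dirty B=clear
3. Left → loc=A A=dirty B=clear
4. Right → loc=B A=dirty B=clear
5. Right → loc=B A=dirty B=clear
6. Right → loc=B A=dirty B=clear
7. Suck → loc=B A=dirty B=clear
8. Right → loc=B A=dirty B=clear

loc=B A=dirty B=clear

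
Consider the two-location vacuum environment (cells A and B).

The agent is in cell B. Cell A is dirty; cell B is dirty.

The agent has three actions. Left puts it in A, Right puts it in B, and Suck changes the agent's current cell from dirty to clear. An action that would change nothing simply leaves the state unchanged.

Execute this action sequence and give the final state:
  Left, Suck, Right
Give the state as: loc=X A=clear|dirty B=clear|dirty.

step 1/3 (Left): loc=A A=dirty B=dirty
step 2/3 (Suck): loc=A A=clear B=dirty
step 3/3 (Right): loc=B A=clear B=dirty

loc=B A=clear B=dirty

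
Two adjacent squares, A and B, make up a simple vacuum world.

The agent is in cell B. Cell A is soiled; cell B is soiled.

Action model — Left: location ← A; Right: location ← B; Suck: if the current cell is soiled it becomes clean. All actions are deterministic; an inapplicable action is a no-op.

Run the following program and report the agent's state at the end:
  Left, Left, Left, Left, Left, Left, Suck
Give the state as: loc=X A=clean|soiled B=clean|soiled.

[1] after Left: loc=A A=soiled B=soiled
[2] after Left: loc=A A=soiled B=soiled
[3] after Left: loc=A A=soiled B=soiled
[4] after Left: loc=A A=soiled B=soiled
[5] after Left: loc=A A=soiled B=soiled
[6] after Left: loc=A A=soiled B=soiled
[7] after Suck: loc=A A=clean B=soiled

loc=A A=clean B=soiled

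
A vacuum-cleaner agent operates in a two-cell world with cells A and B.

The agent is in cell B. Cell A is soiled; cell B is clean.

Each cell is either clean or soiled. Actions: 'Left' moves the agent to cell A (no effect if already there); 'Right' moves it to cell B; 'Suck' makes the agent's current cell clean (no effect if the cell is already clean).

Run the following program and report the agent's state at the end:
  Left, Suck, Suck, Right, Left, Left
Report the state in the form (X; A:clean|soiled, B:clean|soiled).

[1] after Left: (A; A:soiled, B:clean)
[2] after Suck: (A; A:clean, B:clean)
[3] after Suck: (A; A:clean, B:clean)
[4] after Right: (B; A:clean, B:clean)
[5] after Left: (A; A:clean, B:clean)
[6] after Left: (A; A:clean, B:clean)

(A; A:clean, B:clean)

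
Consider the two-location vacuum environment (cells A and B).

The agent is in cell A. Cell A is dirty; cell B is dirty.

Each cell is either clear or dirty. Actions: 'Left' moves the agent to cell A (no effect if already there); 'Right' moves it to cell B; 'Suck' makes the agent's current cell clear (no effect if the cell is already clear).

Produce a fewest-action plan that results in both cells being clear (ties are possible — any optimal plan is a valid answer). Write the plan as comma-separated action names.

1. Suck → (A; A:clear, B:dirty)
2. Right → (B; A:clear, B:dirty)
3. Suck → (B; A:clear, B:clear)
min 3: Suck A + move + Suck B

Suck, Right, Suck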